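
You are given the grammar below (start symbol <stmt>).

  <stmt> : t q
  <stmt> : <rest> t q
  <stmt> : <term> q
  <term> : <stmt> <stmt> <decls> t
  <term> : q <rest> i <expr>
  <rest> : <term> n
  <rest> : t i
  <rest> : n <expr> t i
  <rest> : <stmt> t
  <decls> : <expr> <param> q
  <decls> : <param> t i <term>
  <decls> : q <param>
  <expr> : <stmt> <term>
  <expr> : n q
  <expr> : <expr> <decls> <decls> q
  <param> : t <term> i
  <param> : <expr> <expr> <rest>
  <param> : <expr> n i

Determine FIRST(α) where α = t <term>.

t is a terminal; add {t} and stop.

{ t }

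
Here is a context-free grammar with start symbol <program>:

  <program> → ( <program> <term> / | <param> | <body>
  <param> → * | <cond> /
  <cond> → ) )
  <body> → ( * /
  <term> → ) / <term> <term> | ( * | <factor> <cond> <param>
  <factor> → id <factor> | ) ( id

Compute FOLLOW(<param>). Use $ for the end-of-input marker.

In <program> → <param>: <param> is at the end, add FOLLOW(<program>) = { $, (, ), id }.
In <term> → <factor> <cond> <param>: <param> is at the end, add FOLLOW(<term>) = { (, ), /, id }.
Union: FOLLOW(<param>) = { $, (, ), /, id }.

{ $, (, ), /, id }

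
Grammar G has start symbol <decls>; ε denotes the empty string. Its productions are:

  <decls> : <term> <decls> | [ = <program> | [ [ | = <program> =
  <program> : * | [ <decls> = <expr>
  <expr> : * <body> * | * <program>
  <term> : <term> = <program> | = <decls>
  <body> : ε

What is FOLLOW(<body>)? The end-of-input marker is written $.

{ * }

In <expr> : * <body> *: add FIRST(*) = { * }.
Union: FOLLOW(<body>) = { * }.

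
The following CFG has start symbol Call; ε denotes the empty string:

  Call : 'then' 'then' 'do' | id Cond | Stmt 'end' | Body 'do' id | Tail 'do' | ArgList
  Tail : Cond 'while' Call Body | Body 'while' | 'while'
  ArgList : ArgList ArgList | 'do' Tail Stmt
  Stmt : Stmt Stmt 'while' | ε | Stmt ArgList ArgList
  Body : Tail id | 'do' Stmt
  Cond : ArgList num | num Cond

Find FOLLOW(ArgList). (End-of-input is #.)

In Call : ArgList: ArgList is at the end, add FOLLOW(Call) = { #, 'do', 'while', num }.
In ArgList : ArgList ArgList: add FIRST(ArgList) = { 'do' }.
In ArgList : ArgList ArgList: ArgList is at the end, add FOLLOW(ArgList) = { #, 'do', 'end', 'while', id, num }.
In Stmt : Stmt ArgList ArgList: add FIRST(ArgList) = { 'do' }.
In Stmt : Stmt ArgList ArgList: ArgList is at the end, add FOLLOW(Stmt) = { #, 'do', 'end', 'while', id, num }.
In Cond : ArgList num: add FIRST(num) = { num }.
Union: FOLLOW(ArgList) = { #, 'do', 'end', 'while', id, num }.

{ #, 'do', 'end', 'while', id, num }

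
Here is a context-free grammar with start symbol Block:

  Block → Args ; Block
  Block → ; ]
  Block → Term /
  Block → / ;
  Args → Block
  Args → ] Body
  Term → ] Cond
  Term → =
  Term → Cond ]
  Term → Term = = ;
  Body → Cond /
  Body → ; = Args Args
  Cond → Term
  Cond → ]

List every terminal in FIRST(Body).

{ ;, =, ] }

From Body → Cond /: add FIRST(Cond) = { =, ] }.
Body → ; = Args Args contributes {;}.
Union: FIRST(Body) = { ;, =, ] }.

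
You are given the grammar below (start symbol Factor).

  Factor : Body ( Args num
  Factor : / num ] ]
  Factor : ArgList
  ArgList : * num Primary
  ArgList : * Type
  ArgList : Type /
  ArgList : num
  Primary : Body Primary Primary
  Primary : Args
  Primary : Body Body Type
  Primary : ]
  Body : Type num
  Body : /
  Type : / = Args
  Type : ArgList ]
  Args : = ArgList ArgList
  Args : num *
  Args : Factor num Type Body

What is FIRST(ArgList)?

ArgList : * num Primary contributes {*}.
ArgList : * Type contributes {*}.
From ArgList : Type /: add FIRST(Type) = { *, /, num }.
ArgList : num contributes {num}.
Union: FIRST(ArgList) = { *, /, num }.

{ *, /, num }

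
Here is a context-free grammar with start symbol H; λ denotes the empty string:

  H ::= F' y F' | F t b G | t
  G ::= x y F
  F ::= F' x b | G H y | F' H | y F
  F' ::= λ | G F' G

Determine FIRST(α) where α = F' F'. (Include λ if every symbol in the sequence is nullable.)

{ x, λ }

Add FIRST(F')\{λ} = { x }; F' is nullable, continue.
Add FIRST(F')\{λ} = { x }; F' is nullable, continue.
Every symbol is nullable, so include λ.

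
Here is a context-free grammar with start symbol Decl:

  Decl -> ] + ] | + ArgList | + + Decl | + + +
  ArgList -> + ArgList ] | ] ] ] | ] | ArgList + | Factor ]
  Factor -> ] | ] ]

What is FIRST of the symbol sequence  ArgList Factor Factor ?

Add FIRST(ArgList) = { +, ] }; ArgList is not nullable, stop.

{ +, ] }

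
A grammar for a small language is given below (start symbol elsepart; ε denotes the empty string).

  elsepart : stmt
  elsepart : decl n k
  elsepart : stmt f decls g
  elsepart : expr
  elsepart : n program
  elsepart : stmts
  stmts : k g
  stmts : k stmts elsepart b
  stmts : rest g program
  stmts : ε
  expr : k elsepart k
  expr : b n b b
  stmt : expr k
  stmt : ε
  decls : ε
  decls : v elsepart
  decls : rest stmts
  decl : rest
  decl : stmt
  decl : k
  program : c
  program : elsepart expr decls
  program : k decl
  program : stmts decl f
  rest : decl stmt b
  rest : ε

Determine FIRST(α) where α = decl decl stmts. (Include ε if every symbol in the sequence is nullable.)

{ b, g, k, ε }

Add FIRST(decl)\{ε} = { b, k }; decl is nullable, continue.
Add FIRST(decl)\{ε} = { b, k }; decl is nullable, continue.
Add FIRST(stmts)\{ε} = { b, g, k }; stmts is nullable, continue.
Every symbol is nullable, so include ε.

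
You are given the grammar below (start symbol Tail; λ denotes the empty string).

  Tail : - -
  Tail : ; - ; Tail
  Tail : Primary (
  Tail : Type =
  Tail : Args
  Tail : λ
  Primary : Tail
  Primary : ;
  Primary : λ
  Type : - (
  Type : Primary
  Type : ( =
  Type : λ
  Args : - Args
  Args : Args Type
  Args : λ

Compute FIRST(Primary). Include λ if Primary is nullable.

From Primary : Tail: add FIRST(Tail) = { (, -, ;, =, λ } (including λ since Tail is nullable).
Primary : ; contributes {;}.
Primary : λ contributes λ.
Union: FIRST(Primary) = { (, -, ;, =, λ }.

{ (, -, ;, =, λ }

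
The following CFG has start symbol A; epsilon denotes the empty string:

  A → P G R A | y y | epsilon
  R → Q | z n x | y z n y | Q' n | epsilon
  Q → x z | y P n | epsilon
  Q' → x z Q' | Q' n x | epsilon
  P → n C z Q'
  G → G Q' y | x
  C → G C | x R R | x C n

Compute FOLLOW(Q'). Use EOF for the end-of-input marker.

In R → Q' n: add FIRST(n) = { n }.
In Q' → x z Q': Q' is at the end, add FOLLOW(Q') = { n, x, y }.
In Q' → Q' n x: add FIRST(n x) = { n }.
In P → n C z Q': Q' is at the end, add FOLLOW(P) = { n, x }.
In G → G Q' y: add FIRST(y) = { y }.
Union: FOLLOW(Q') = { n, x, y }.

{ n, x, y }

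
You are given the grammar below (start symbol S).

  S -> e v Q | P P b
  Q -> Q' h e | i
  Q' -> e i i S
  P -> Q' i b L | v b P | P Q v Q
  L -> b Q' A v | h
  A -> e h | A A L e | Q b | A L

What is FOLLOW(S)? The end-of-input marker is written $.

{ $, e, h, i }

S is the start symbol, so $ ∈ FOLLOW(S).
In Q' -> e i i S: S is at the end, add FOLLOW(Q') = { e, h, i }.
Union: FOLLOW(S) = { $, e, h, i }.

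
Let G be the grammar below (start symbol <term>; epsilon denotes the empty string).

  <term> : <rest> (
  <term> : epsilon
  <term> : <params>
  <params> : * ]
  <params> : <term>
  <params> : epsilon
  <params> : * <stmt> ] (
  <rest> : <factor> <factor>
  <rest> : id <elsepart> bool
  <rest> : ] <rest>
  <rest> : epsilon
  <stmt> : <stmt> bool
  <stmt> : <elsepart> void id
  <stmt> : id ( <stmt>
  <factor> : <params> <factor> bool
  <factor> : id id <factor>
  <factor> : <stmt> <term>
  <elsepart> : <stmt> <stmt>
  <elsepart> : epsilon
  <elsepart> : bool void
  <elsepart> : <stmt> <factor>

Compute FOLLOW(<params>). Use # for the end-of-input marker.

In <term> : <params>: <params> is at the end, add FOLLOW(<term>) = { #, (, *, ], bool, id, void }.
In <factor> : <params> <factor> bool: add FIRST(<factor> bool) = { (, *, ], bool, id, void }.
Union: FOLLOW(<params>) = { #, (, *, ], bool, id, void }.

{ #, (, *, ], bool, id, void }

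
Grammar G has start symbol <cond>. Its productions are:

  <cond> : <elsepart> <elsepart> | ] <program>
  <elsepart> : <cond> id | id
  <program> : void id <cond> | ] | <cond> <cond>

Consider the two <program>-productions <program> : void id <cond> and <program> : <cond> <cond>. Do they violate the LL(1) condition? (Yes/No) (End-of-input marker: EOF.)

FIRST(void id <cond>) = { void } and FIRST(<cond> <cond>) = { ], id }.
The FIRST sets are disjoint and neither alternative is nullable — no conflict.

No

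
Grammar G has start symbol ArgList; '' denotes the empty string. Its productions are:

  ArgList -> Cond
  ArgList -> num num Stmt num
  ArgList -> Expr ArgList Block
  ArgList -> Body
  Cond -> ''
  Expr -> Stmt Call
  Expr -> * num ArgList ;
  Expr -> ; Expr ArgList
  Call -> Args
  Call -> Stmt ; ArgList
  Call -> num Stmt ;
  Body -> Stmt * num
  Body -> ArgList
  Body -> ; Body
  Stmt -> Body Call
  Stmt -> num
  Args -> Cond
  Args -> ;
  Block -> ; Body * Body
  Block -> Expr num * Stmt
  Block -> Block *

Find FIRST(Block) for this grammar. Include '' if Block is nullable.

{ *, ;, num }

Block -> ; Body * Body contributes {;}.
From Block -> Expr num * Stmt: Expr nullable, take FIRST(Expr) ∪ {num} = { *, ;, num }.
From Block -> Block *: add FIRST(Block) = { *, ;, num }.
Union: FIRST(Block) = { *, ;, num }.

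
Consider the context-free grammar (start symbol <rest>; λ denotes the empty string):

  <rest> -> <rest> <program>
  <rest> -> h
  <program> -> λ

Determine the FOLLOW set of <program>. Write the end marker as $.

{ $ }

In <rest> -> <rest> <program>: <program> is at the end, add FOLLOW(<rest>) = { $ }.
Union: FOLLOW(<program>) = { $ }.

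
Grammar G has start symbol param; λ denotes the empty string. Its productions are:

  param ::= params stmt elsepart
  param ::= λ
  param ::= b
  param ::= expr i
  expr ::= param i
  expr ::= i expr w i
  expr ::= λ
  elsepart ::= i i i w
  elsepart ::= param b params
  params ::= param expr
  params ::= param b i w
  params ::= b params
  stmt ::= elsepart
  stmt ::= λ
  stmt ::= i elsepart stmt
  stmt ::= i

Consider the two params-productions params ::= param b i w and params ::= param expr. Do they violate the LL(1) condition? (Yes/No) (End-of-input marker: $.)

Yes

FIRST(param b i w) = { b, i } and FIRST(param expr) = { b, i, λ }.
Both contain b, so the two alternatives are not disjoint — LL(1) conflict.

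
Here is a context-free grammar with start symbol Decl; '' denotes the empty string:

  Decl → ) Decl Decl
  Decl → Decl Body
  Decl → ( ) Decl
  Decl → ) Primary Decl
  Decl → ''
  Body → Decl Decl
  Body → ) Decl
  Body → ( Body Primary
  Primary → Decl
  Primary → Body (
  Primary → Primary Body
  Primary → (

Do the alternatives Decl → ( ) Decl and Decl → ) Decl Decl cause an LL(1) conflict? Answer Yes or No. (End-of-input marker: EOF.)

No

FIRST(( ) Decl) = { ( } and FIRST() Decl Decl) = { ) }.
The FIRST sets are disjoint and neither alternative is nullable — no conflict.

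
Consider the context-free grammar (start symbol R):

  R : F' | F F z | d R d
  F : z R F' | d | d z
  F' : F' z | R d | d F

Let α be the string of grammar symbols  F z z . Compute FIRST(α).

{ d, z }

Add FIRST(F) = { d, z }; F is not nullable, stop.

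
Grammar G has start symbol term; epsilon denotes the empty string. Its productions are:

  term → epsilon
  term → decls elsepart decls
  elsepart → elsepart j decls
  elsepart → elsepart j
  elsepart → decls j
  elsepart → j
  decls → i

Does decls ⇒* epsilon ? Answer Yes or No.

Nullable nonterminals: term.
No production of decls has an RHS whose symbols are all nullable, so decls is not nullable.

No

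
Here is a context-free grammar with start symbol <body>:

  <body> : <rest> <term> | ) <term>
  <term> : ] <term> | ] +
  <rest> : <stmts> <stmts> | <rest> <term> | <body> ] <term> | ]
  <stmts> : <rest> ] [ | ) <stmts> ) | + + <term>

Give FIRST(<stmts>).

{ ), +, ] }

From <stmts> : <rest> ] [: add FIRST(<rest>) = { ), +, ] }.
<stmts> : ) <stmts> ) contributes {)}.
<stmts> : + + <term> contributes {+}.
Union: FIRST(<stmts>) = { ), +, ] }.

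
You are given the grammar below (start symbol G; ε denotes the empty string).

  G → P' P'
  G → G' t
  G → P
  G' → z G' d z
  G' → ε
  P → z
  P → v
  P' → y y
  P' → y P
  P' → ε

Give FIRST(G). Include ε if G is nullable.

From G → P' P': P', P' nullable, take FIRST(P') ∪ FIRST(P') = { y }; also ε since the whole RHS is nullable.
From G → G' t: G' nullable, take FIRST(G') ∪ {t} = { t, z }.
From G → P: add FIRST(P) = { v, z }.
Union: FIRST(G) = { t, v, y, z, ε }.

{ t, v, y, z, ε }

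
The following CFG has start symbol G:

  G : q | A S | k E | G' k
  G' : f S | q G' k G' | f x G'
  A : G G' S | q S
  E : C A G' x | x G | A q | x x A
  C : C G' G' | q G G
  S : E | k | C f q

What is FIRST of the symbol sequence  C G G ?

Add FIRST(C) = { q }; C is not nullable, stop.

{ q }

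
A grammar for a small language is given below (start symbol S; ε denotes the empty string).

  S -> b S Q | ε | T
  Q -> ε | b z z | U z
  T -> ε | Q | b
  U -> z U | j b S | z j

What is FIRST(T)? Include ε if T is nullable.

T -> ε contributes ε.
From T -> Q: add FIRST(Q) = { b, j, z, ε } (including ε since Q is nullable).
T -> b contributes {b}.
Union: FIRST(T) = { b, j, z, ε }.

{ b, j, z, ε }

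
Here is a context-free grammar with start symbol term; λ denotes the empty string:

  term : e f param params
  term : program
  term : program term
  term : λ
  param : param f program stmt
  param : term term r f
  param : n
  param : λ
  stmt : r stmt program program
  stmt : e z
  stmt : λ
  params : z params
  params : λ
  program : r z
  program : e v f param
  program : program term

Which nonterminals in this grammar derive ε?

{ param, params, stmt, term }

Directly nullable (have an λ-production): term, param, stmt, params.
No other nonterminal has a production whose RHS symbols are all nullable.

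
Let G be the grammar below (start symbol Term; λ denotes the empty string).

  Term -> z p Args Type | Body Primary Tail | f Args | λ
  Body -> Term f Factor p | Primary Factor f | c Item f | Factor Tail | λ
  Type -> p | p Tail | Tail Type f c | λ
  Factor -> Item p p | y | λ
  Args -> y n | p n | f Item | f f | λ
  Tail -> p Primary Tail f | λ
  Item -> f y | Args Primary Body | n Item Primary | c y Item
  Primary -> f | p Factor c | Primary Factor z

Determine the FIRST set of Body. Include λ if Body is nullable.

From Body -> Term f Factor p: Term nullable, take FIRST(Term) ∪ {f} = { c, f, n, p, y, z }.
From Body -> Primary Factor f: add FIRST(Primary) = { f, p }.
Body -> c Item f contributes {c}.
From Body -> Factor Tail: Factor, Tail nullable, take FIRST(Factor) ∪ FIRST(Tail) = { c, f, n, p, y }; also λ since the whole RHS is nullable.
Body -> λ contributes λ.
Union: FIRST(Body) = { c, f, n, p, y, z, λ }.

{ c, f, n, p, y, z, λ }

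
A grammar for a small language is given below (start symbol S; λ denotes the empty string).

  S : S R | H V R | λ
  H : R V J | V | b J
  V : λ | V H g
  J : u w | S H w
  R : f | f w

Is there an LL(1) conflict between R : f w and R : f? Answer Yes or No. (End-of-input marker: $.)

FIRST(f w) = { f } and FIRST(f) = { f }.
Both contain f, so the two alternatives are not disjoint — LL(1) conflict.

Yes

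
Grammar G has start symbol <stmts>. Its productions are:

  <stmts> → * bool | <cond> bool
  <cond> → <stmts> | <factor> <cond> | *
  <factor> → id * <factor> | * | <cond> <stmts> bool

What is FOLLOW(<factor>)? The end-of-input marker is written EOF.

{ *, id }

In <cond> → <factor> <cond>: add FIRST(<cond>) = { *, id }.
In <factor> → id * <factor>: <factor> is at the end, add FOLLOW(<factor>) = { *, id }.
Union: FOLLOW(<factor>) = { *, id }.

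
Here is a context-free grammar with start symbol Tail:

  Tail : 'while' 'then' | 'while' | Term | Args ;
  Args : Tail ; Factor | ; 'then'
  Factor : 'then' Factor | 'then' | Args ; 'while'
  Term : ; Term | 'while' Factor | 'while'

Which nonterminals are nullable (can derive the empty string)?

No nonterminal has an empty production or an RHS whose symbols are all nullable.

{ } (none)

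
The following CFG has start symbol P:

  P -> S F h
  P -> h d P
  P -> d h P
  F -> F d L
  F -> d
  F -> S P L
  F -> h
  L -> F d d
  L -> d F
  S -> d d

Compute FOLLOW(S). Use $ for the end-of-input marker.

{ d, h }

In P -> S F h: add FIRST(F h) = { d, h }.
In F -> S P L: add FIRST(P L) = { d, h }.
Union: FOLLOW(S) = { d, h }.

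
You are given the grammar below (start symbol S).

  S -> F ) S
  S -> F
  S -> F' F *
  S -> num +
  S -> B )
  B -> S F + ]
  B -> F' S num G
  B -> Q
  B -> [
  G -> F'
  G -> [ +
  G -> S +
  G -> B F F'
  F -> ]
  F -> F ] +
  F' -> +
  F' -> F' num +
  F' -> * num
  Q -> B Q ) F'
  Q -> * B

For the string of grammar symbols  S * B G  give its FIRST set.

{ *, +, [, ], num }

Add FIRST(S) = { *, +, [, ], num }; S is not nullable, stop.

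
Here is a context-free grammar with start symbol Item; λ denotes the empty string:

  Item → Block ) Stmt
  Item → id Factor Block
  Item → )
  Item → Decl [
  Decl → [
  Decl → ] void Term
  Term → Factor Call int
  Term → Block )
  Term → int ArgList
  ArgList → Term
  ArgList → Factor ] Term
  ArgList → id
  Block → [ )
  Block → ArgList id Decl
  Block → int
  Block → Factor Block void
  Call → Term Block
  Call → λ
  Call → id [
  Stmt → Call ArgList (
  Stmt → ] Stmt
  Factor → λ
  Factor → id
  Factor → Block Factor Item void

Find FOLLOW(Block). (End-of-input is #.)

In Item → Block ) Stmt: add FIRST() Stmt) = { ) }.
In Item → id Factor Block: Block is at the end, add FOLLOW(Item) = { #, void }.
In Term → Block ): add FIRST()) = { ) }.
In Block → Factor Block void: add FIRST(void) = { void }.
In Call → Term Block: Block is at the end, add FOLLOW(Call) = { [, ], id, int }.
In Factor → Block Factor Item void: add FIRST(Factor Item void) = { ), [, ], id, int }.
Union: FOLLOW(Block) = { #, ), [, ], id, int, void }.

{ #, ), [, ], id, int, void }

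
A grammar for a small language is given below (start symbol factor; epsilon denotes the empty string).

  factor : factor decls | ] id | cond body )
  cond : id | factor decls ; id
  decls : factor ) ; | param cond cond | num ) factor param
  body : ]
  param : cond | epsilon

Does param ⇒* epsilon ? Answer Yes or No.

Yes

param has an epsilon-production, so param ⇒ epsilon.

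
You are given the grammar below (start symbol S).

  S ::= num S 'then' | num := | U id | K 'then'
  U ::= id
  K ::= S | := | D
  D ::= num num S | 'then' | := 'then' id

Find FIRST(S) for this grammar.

S ::= num S 'then' contributes {num}.
S ::= num := contributes {num}.
From S ::= U id: add FIRST(U) = { id }.
From S ::= K 'then': add FIRST(K) = { 'then', :=, id, num }.
Union: FIRST(S) = { 'then', :=, id, num }.

{ 'then', :=, id, num }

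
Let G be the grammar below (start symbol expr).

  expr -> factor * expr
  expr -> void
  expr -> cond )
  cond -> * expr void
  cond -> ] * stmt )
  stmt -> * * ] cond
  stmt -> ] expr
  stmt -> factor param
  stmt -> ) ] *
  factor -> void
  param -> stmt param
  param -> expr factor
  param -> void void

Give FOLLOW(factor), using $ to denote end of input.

In expr -> factor * expr: add FIRST(* expr) = { * }.
In stmt -> factor param: add FIRST(param) = { ), *, ], void }.
In param -> expr factor: factor is at the end, add FOLLOW(param) = { ), *, ], void }.
Union: FOLLOW(factor) = { ), *, ], void }.

{ ), *, ], void }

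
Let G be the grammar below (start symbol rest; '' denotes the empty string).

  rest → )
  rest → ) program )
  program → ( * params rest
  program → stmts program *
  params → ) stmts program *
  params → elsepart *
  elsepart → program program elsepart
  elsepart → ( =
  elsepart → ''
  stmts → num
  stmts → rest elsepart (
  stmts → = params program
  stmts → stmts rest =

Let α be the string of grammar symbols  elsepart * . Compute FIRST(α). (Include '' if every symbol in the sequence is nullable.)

{ (, ), *, =, num }

Add FIRST(elsepart)\{''} = { (, ), =, num }; elsepart is nullable, continue.
* is a terminal; add {*} and stop.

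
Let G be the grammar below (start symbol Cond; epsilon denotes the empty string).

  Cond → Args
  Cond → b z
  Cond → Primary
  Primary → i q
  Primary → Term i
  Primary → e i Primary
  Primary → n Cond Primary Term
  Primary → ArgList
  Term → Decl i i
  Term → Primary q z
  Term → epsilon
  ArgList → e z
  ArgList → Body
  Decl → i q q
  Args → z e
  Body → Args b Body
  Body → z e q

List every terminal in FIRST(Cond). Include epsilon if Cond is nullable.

{ b, e, i, n, z }

From Cond → Args: add FIRST(Args) = { z }.
Cond → b z contributes {b}.
From Cond → Primary: add FIRST(Primary) = { e, i, n, z }.
Union: FIRST(Cond) = { b, e, i, n, z }.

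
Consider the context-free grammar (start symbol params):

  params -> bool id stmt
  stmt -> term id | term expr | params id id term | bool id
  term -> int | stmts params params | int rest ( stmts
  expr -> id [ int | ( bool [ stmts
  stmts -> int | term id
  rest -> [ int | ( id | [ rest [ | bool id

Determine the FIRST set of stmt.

{ bool, int }

From stmt -> term id: add FIRST(term) = { int }.
From stmt -> term expr: add FIRST(term) = { int }.
From stmt -> params id id term: add FIRST(params) = { bool }.
stmt -> bool id contributes {bool}.
Union: FIRST(stmt) = { bool, int }.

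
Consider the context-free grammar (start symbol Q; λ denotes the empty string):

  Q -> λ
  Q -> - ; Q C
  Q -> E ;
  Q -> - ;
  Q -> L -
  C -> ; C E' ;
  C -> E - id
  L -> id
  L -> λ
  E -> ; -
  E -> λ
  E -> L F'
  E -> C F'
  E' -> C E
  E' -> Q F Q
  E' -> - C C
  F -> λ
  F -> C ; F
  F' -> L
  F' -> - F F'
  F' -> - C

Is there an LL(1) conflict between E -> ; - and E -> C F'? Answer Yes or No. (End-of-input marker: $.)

FIRST(; -) = { ; } and FIRST(C F') = { -, ;, id }.
Both contain ;, so the two alternatives are not disjoint — LL(1) conflict.

Yes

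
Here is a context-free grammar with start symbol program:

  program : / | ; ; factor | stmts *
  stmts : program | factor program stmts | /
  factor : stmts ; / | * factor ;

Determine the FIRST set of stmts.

{ *, /, ; }

From stmts : program: add FIRST(program) = { *, /, ; }.
From stmts : factor program stmts: add FIRST(factor) = { *, /, ; }.
stmts : / contributes {/}.
Union: FIRST(stmts) = { *, /, ; }.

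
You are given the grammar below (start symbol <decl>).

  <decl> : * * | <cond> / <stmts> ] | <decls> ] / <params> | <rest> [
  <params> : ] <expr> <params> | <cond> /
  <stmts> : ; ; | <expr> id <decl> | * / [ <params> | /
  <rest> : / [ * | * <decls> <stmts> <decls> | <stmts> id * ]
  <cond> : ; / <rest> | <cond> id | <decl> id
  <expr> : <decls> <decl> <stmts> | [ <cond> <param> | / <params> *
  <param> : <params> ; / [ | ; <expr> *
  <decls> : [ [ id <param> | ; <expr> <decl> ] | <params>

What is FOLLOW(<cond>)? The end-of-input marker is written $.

In <decl> : <cond> / <stmts> ]: add FIRST(/ <stmts> ]) = { / }.
In <params> : <cond> /: add FIRST(/) = { / }.
In <cond> : <cond> id: add FIRST(id) = { id }.
In <expr> : [ <cond> <param>: add FIRST(<param>) = { *, /, ;, [, ] }.
Union: FOLLOW(<cond>) = { *, /, ;, [, ], id }.

{ *, /, ;, [, ], id }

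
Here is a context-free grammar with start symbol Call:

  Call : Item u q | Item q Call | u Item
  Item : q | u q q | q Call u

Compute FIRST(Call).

{ q, u }

From Call : Item u q: add FIRST(Item) = { q, u }.
From Call : Item q Call: add FIRST(Item) = { q, u }.
Call : u Item contributes {u}.
Union: FIRST(Call) = { q, u }.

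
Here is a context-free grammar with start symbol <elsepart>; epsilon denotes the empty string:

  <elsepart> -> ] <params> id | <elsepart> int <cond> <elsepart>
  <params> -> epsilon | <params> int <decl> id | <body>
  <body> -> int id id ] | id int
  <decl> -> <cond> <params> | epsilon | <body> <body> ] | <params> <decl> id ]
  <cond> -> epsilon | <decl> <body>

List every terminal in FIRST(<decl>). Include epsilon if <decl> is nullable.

From <decl> -> <cond> <params>: <cond>, <params> nullable, take FIRST(<cond>) ∪ FIRST(<params>) = { id, int }; also epsilon since the whole RHS is nullable.
<decl> -> epsilon contributes epsilon.
From <decl> -> <body> <body> ]: add FIRST(<body>) = { id, int }.
From <decl> -> <params> <decl> id ]: <params>, <decl> nullable, take FIRST(<params>) ∪ FIRST(<decl>) ∪ {id} = { id, int }.
Union: FIRST(<decl>) = { id, int, epsilon }.

{ id, int, epsilon }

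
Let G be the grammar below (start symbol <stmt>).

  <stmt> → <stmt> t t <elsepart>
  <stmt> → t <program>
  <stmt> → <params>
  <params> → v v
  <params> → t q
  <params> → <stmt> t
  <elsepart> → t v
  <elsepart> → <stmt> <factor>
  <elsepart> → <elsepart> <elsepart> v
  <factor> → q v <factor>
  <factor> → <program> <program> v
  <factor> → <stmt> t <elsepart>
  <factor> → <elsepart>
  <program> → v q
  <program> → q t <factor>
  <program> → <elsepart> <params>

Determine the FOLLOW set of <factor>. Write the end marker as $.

In <elsepart> → <stmt> <factor>: <factor> is at the end, add FOLLOW(<elsepart>) = { $, q, t, v }.
In <factor> → q v <factor>: <factor> is at the end, add FOLLOW(<factor>) = { $, q, t, v }.
In <program> → q t <factor>: <factor> is at the end, add FOLLOW(<program>) = { $, q, t, v }.
Union: FOLLOW(<factor>) = { $, q, t, v }.

{ $, q, t, v }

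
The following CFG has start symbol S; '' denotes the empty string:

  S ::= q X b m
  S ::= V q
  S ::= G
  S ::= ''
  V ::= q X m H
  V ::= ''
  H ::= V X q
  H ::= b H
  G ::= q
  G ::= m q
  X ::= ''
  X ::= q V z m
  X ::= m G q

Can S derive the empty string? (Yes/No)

Yes

S has an ''-production, so S ⇒ ''.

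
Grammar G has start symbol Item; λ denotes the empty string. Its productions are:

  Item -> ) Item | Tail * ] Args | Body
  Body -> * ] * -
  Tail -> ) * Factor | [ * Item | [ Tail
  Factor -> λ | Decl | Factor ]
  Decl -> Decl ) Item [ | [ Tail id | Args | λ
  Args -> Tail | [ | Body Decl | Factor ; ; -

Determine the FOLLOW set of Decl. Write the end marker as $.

{ $, ), *, ;, [, ], id }

In Factor -> Decl: Decl is at the end, add FOLLOW(Factor) = { $, ), *, ;, [, ], id }.
In Decl -> Decl ) Item [: add FIRST() Item [) = { ) }.
In Args -> Body Decl: Decl is at the end, add FOLLOW(Args) = { $, ), *, ;, [, ], id }.
Union: FOLLOW(Decl) = { $, ), *, ;, [, ], id }.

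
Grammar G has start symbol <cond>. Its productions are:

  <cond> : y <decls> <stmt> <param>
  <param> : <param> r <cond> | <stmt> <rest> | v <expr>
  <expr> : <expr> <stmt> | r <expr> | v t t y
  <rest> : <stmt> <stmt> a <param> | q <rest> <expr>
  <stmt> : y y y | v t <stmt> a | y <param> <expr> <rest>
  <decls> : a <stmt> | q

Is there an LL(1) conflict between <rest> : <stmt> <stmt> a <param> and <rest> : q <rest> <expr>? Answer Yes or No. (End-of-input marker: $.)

FIRST(<stmt> <stmt> a <param>) = { v, y } and FIRST(q <rest> <expr>) = { q }.
The FIRST sets are disjoint and neither alternative is nullable — no conflict.

No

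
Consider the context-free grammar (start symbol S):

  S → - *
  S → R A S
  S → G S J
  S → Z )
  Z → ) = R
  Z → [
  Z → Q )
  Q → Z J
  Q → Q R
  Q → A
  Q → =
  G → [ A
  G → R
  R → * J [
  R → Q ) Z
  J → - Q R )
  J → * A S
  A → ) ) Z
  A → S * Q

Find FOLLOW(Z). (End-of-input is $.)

In S → Z ): add FIRST()) = { ) }.
In Q → Z J: add FIRST(J) = { *, - }.
In R → Q ) Z: Z is at the end, add FOLLOW(R) = { ), *, -, =, [ }.
In A → ) ) Z: Z is at the end, add FOLLOW(A) = { ), *, -, =, [ }.
Union: FOLLOW(Z) = { ), *, -, =, [ }.

{ ), *, -, =, [ }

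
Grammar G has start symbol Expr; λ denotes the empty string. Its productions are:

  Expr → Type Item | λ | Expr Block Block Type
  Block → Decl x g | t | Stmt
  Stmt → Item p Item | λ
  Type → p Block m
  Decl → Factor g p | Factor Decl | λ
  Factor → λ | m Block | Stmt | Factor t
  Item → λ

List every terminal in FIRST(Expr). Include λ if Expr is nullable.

From Expr → Type Item: add FIRST(Type) = { p }.
Expr → λ contributes λ.
From Expr → Expr Block Block Type: Expr, Block, Block nullable, take FIRST(Expr) ∪ FIRST(Block) ∪ FIRST(Block) ∪ FIRST(Type) = { g, m, p, t, x }.
Union: FIRST(Expr) = { g, m, p, t, x, λ }.

{ g, m, p, t, x, λ }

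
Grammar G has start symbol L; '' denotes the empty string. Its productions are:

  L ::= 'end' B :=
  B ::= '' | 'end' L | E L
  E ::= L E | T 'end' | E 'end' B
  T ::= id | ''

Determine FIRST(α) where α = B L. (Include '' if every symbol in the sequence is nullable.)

{ 'end', id }

Add FIRST(B)\{''} = { 'end', id }; B is nullable, continue.
Add FIRST(L) = { 'end' }; L is not nullable, stop.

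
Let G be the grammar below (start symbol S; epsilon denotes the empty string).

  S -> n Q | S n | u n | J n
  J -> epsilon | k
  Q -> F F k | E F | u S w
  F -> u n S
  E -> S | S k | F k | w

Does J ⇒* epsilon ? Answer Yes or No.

Yes

J has an epsilon-production, so J ⇒ epsilon.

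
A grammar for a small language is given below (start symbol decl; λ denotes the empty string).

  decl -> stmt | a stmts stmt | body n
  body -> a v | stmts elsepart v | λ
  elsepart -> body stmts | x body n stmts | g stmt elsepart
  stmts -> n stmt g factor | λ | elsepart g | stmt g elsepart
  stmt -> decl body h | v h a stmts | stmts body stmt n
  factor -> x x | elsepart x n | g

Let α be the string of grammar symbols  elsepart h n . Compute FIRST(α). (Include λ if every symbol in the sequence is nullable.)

Add FIRST(elsepart)\{λ} = { a, g, n, v, x }; elsepart is nullable, continue.
h is a terminal; add {h} and stop.

{ a, g, h, n, v, x }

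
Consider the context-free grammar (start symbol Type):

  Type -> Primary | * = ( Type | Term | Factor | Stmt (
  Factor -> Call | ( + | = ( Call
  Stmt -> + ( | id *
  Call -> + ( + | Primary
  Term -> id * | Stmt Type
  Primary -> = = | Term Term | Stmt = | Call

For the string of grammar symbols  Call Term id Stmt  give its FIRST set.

Add FIRST(Call) = { +, =, id }; Call is not nullable, stop.

{ +, =, id }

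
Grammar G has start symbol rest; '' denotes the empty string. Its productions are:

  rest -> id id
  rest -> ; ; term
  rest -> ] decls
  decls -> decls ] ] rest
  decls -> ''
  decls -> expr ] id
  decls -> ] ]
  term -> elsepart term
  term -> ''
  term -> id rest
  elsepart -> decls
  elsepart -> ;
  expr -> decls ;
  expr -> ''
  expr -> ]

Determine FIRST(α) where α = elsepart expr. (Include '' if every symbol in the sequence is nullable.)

Add FIRST(elsepart)\{''} = { ;, ] }; elsepart is nullable, continue.
Add FIRST(expr)\{''} = { ;, ] }; expr is nullable, continue.
Every symbol is nullable, so include ''.

{ ;, ], '' }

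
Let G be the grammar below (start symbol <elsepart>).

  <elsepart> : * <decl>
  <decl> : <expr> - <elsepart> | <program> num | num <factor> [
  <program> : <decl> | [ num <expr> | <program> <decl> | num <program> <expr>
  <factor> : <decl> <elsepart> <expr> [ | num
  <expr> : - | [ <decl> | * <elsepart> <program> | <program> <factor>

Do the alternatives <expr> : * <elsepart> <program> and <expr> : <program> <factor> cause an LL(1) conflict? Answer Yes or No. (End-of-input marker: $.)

FIRST(* <elsepart> <program>) = { * } and FIRST(<program> <factor>) = { *, -, [, num }.
Both contain *, so the two alternatives are not disjoint — LL(1) conflict.

Yes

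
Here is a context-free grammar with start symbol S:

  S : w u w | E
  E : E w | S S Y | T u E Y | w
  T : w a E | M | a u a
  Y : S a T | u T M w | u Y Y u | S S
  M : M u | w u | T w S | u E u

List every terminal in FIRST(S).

{ a, u, w }

S : w u w contributes {w}.
From S : E: add FIRST(E) = { a, u, w }.
Union: FIRST(S) = { a, u, w }.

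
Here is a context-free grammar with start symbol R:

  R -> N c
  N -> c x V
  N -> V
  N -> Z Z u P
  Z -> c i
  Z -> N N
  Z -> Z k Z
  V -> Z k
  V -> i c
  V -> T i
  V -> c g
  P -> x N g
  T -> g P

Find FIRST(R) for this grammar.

{ c, g, i }

From R -> N c: add FIRST(N) = { c, g, i }.
Union: FIRST(R) = { c, g, i }.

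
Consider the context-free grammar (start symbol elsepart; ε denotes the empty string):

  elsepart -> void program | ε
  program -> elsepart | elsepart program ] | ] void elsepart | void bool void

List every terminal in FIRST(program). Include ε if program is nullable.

{ ], void, ε }

From program -> elsepart: add FIRST(elsepart) = { void, ε } (including ε since elsepart is nullable).
From program -> elsepart program ]: elsepart, program nullable, take FIRST(elsepart) ∪ FIRST(program) ∪ {]} = { ], void }.
program -> ] void elsepart contributes {]}.
program -> void bool void contributes {void}.
Union: FIRST(program) = { ], void, ε }.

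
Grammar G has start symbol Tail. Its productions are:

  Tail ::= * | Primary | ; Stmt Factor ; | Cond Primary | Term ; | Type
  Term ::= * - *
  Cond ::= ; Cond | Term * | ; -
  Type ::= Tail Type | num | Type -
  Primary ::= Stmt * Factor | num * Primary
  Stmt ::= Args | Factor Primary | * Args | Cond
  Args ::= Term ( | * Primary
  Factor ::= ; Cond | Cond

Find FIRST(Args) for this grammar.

From Args ::= Term (: add FIRST(Term) = { * }.
Args ::= * Primary contributes {*}.
Union: FIRST(Args) = { * }.

{ * }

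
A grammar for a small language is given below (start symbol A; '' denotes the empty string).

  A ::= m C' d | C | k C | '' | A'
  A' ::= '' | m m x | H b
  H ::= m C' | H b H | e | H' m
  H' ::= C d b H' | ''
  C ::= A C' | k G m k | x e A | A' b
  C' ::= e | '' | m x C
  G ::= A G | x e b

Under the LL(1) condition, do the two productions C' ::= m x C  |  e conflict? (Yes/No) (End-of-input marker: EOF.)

FIRST(m x C) = { m } and FIRST(e) = { e }.
The FIRST sets are disjoint and neither alternative is nullable — no conflict.

No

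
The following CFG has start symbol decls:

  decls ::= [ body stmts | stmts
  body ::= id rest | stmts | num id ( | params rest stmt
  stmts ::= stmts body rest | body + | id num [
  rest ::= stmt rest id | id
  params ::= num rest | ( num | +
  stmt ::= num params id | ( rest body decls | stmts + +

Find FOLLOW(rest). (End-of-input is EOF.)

In body ::= id rest: rest is at the end, add FOLLOW(body) = { (, +, [, id, num }.
In body ::= params rest stmt: add FIRST(stmt) = { (, +, id, num }.
In stmts ::= stmts body rest: rest is at the end, add FOLLOW(stmts) = { EOF, (, +, [, id, num }.
In rest ::= stmt rest id: add FIRST(id) = { id }.
In params ::= num rest: rest is at the end, add FOLLOW(params) = { (, +, id, num }.
In stmt ::= ( rest body decls: add FIRST(body decls) = { (, +, id, num }.
Union: FOLLOW(rest) = { EOF, (, +, [, id, num }.

{ EOF, (, +, [, id, num }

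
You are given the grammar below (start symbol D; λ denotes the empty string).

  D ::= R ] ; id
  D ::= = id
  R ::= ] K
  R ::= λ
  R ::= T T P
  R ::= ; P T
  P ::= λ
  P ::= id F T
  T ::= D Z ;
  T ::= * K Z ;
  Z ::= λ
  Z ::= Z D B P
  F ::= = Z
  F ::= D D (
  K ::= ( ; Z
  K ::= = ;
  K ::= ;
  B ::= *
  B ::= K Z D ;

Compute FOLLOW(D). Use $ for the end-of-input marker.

D is the start symbol, so $ ∈ FOLLOW(D).
In T ::= D Z ;: add FIRST(Z ;) = { *, ;, =, ] }.
In Z ::= Z D B P: add FIRST(B P) = { (, *, ;, = }.
In F ::= D D (: add FIRST(D () = { *, ;, =, ] }.
In F ::= D D (: add FIRST(() = { ( }.
In B ::= K Z D ;: add FIRST(;) = { ; }.
Union: FOLLOW(D) = { $, (, *, ;, =, ] }.

{ $, (, *, ;, =, ] }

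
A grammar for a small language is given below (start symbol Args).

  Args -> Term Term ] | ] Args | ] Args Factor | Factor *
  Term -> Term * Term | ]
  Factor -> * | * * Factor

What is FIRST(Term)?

From Term -> Term * Term: add FIRST(Term) = { ] }.
Term -> ] contributes {]}.
Union: FIRST(Term) = { ] }.

{ ] }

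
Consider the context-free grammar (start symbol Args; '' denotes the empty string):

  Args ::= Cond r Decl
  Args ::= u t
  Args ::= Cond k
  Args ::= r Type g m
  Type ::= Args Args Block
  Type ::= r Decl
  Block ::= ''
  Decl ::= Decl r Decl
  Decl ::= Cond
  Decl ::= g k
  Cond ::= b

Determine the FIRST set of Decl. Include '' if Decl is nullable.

{ b, g }

From Decl ::= Decl r Decl: add FIRST(Decl) = { b, g }.
From Decl ::= Cond: add FIRST(Cond) = { b }.
Decl ::= g k contributes {g}.
Union: FIRST(Decl) = { b, g }.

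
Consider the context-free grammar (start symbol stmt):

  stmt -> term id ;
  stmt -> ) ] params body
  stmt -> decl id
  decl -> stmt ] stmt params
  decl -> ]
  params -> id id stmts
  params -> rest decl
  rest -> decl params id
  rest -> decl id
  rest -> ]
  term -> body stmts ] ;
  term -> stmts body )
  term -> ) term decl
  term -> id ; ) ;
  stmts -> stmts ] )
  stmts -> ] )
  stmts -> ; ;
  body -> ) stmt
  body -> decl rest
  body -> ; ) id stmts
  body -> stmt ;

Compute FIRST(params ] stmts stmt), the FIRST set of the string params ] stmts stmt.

{ ), ;, ], id }

Add FIRST(params) = { ), ;, ], id }; params is not nullable, stop.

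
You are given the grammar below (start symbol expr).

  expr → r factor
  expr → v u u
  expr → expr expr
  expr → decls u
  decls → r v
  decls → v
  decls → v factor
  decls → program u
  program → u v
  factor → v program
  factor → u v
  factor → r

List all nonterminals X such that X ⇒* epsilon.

No nonterminal has an empty production or an RHS whose symbols are all nullable.

{ } (none)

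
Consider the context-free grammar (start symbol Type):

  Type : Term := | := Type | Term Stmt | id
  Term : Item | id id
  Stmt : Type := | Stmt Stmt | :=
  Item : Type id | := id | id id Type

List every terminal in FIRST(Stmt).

{ :=, id }

From Stmt : Type :=: add FIRST(Type) = { :=, id }.
From Stmt : Stmt Stmt: add FIRST(Stmt) = { :=, id }.
Stmt : := contributes {:=}.
Union: FIRST(Stmt) = { :=, id }.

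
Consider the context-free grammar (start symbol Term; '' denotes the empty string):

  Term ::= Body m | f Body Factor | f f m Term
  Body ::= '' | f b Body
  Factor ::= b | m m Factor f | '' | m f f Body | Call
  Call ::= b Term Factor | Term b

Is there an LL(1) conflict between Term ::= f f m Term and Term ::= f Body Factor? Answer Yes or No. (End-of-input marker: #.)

FIRST(f f m Term) = { f } and FIRST(f Body Factor) = { f }.
Both contain f, so the two alternatives are not disjoint — LL(1) conflict.

Yes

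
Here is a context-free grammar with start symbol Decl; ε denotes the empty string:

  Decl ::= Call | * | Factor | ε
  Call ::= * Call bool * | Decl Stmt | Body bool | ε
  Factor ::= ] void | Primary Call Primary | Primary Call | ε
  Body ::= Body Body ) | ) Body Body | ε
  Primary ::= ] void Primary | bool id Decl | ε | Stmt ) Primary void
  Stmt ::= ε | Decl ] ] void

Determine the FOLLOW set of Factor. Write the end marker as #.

In Decl ::= Factor: Factor is at the end, add FOLLOW(Decl) = { #, ), *, ], bool, void }.
Union: FOLLOW(Factor) = { #, ), *, ], bool, void }.

{ #, ), *, ], bool, void }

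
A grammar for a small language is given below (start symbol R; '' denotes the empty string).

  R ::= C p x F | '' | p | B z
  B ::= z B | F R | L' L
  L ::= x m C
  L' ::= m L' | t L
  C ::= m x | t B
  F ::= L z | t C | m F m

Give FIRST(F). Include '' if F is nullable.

From F ::= L z: add FIRST(L) = { x }.
F ::= t C contributes {t}.
F ::= m F m contributes {m}.
Union: FIRST(F) = { m, t, x }.

{ m, t, x }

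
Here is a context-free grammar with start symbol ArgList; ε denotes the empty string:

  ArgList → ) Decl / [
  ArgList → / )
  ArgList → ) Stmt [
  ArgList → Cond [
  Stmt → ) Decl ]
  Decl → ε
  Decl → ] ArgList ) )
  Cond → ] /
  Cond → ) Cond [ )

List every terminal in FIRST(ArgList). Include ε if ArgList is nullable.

ArgList → ) Decl / [ contributes {)}.
ArgList → / ) contributes {/}.
ArgList → ) Stmt [ contributes {)}.
From ArgList → Cond [: add FIRST(Cond) = { ), ] }.
Union: FIRST(ArgList) = { ), /, ] }.

{ ), /, ] }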